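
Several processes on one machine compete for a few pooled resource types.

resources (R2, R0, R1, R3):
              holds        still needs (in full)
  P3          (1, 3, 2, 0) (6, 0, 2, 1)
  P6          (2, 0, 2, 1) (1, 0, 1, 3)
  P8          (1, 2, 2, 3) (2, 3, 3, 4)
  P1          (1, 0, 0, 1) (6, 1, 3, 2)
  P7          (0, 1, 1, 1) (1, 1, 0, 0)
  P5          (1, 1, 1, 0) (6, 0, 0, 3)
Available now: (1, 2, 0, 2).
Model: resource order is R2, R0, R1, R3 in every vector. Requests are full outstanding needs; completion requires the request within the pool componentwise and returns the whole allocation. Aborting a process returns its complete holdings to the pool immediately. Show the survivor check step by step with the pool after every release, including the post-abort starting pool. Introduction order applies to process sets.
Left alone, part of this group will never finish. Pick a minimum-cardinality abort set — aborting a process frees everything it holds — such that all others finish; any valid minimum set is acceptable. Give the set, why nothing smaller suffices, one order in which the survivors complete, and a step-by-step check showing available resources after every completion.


The answer: abort P1 and P5.
Key observation: the returned (2, 1, 1, 1) from P1 and P5 is what brings P3 — unrunnable before, under any order — into play at step 4.
Minimality, checking each single-abort alternative: P3 alone leaves P1 blocked (short on R2); P6 alone leaves P3 blocked (short on R2); P8 alone leaves P3 blocked (short on R2); P1 alone leaves P3 blocked (short on R2); P7 alone leaves P3 blocked (short on R2); P5 alone leaves P3 blocked (short on R2).
One survivor order: P7, P6, P8, P3. Verifying each step (post-abort pool first):
  pool = (3, 3, 1, 3)
  P7: need (1, 1, 0, 0) fits (3, 3, 1, 3); releases (0, 1, 1, 1), pool now (3, 4, 2, 4)
  P6: need (1, 0, 1, 3) fits (3, 4, 2, 4); releases (2, 0, 2, 1), pool now (5, 4, 4, 5)
  P8: need (2, 3, 3, 4) fits (5, 4, 4, 5); releases (1, 2, 2, 3), pool now (6, 6, 6, 8)
  P3: need (6, 0, 2, 1) fits (6, 6, 6, 8); releases (1, 3, 2, 0), pool now (7, 9, 8, 8)


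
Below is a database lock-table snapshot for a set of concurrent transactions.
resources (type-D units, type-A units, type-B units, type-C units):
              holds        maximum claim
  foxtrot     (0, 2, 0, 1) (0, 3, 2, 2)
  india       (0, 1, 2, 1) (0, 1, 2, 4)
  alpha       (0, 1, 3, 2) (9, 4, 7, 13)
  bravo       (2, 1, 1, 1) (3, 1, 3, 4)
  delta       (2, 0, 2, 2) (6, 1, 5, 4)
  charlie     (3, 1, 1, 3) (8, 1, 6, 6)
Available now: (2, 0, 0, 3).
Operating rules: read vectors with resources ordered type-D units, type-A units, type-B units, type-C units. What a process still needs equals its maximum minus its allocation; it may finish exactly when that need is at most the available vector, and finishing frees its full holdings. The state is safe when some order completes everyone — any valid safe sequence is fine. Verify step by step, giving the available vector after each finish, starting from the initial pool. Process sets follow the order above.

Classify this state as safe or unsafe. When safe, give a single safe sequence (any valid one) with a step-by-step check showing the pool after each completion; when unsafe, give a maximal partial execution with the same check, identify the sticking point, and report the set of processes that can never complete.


The state is SAFE; one workable sequence: india, bravo, delta, foxtrot, charlie, alpha.
Key observation: india is the earliest step where a requested resource binds exactly: need (0, 0, 0, 3), pool (2, 0, 0, 3) at its turn.
Verifying each step:
  pool = (2, 0, 0, 3)
  india needs (0, 0, 0, 3) <= (2, 0, 0, 3) -> finishes; pool += (0, 1, 2, 1) = (2, 1, 2, 4)
  bravo needs (1, 0, 2, 3) <= (2, 1, 2, 4) -> finishes; pool += (2, 1, 1, 1) = (4, 2, 3, 5)
  delta needs (4, 1, 3, 2) <= (4, 2, 3, 5) -> finishes; pool += (2, 0, 2, 2) = (6, 2, 5, 7)
  foxtrot needs (0, 1, 2, 1) <= (6, 2, 5, 7) -> finishes; pool += (0, 2, 0, 1) = (6, 4, 5, 8)
  charlie needs (5, 0, 5, 3) <= (6, 4, 5, 8) -> finishes; pool += (3, 1, 1, 3) = (9, 5, 6, 11)
  alpha needs (9, 3, 4, 11) <= (9, 5, 6, 11) -> finishes; pool += (0, 1, 3, 2) = (9, 6, 9, 13)


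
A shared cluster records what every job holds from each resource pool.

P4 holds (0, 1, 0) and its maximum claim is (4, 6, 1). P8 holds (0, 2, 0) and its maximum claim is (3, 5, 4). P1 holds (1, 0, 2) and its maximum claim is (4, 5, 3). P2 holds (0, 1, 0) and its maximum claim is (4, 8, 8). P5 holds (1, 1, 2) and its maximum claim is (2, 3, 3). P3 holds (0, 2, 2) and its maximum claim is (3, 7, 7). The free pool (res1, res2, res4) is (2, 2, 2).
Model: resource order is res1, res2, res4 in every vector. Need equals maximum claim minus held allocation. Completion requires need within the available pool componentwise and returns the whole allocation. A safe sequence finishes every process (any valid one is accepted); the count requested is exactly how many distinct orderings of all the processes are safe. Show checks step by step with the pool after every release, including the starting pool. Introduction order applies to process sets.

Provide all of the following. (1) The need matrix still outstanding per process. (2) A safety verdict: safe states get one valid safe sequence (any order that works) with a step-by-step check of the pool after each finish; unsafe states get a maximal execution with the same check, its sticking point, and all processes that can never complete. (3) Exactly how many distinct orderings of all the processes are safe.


(1) Need matrix, components ordered res1, res2, res4:
  P4: (4, 5, 1)
  P8: (3, 3, 4)
  P1: (3, 5, 1)
  P2: (4, 7, 8)
  P5: (1, 2, 1)
  P3: (3, 5, 5)
(2) The state is SAFE; one workable sequence: P5, P8, P1, P3, P4, P2.
Key observation: P5 is the earliest step where a requested resource binds exactly: need (1, 2, 1), pool (2, 2, 2) at its turn.
Verifying each step:
  pool = (2, 2, 2)
  P5: need (1, 2, 1) fits (2, 2, 2); releases (1, 1, 2), pool now (3, 3, 4)
  P8: need (3, 3, 4) fits (3, 3, 4); releases (0, 2, 0), pool now (3, 5, 4)
  P1: need (3, 5, 1) fits (3, 5, 4); releases (1, 0, 2), pool now (4, 5, 6)
  P3: need (3, 5, 5) fits (4, 5, 6); releases (0, 2, 2), pool now (4, 7, 8)
  P4: need (4, 5, 1) fits (4, 7, 8); releases (0, 1, 0), pool now (4, 8, 8)
  P2: need (4, 7, 8) fits (4, 8, 8); releases (0, 1, 0), pool now (4, 9, 8)
(3) Precisely 3 of the possible complete orderings are safe sequences.


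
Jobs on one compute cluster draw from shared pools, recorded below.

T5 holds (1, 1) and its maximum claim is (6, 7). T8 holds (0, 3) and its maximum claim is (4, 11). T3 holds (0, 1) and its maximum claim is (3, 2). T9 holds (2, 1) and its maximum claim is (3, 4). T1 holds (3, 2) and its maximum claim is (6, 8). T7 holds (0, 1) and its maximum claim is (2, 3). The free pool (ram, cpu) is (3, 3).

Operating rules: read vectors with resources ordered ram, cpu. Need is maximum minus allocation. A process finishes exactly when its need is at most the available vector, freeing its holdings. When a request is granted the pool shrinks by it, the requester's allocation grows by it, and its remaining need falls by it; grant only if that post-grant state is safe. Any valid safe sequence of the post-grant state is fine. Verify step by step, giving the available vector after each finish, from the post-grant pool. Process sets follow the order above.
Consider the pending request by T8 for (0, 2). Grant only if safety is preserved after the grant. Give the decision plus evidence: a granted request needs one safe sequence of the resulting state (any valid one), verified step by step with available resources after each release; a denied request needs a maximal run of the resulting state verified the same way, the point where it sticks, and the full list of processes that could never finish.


DENY — the pretend-granted state is unsafe.
Key observation: cpu is the bottleneck — with T3, T7, T9 done the pool holds (5, 4), short of every remaining need.
On the post-grant state, T3, T7, T9 is a maximal run — nothing extends it. Walking it through:
  pool = (3, 1)
  run T3 (needs (3, 1), free (3, 1)); after release of (0, 1) the pool is (3, 2)
  run T7 (needs (2, 2), free (3, 2)); after release of (0, 1) the pool is (3, 3)
  run T9 (needs (1, 3), free (3, 3)); after release of (2, 1) the pool is (5, 4)
  blocked: T5 wants (5, 6), pool (5, 4) — not enough cpu
  blocked: T8 wants (4, 6), pool (5, 4) — not enough cpu
  blocked: T1 wants (3, 6), pool (5, 4) — not enough cpu
Post-grant, the permanently blocked set is T5, T8 and T1.


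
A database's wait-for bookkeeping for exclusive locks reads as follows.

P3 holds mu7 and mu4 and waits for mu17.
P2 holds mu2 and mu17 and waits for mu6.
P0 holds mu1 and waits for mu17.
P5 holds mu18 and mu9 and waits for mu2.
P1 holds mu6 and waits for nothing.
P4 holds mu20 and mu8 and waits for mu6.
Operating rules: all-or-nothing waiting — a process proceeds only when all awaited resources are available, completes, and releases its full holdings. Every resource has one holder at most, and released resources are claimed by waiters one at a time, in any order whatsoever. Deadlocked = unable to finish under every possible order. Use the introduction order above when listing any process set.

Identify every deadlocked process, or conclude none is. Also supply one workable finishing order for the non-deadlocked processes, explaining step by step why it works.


Nothing here is deadlocked.
Key observation: every chain of waits terminates; starting from the processes that wait on nothing, all the rest unlock in turn.
One completion order for the rest: P1, P2, P4, P0, P5, P3.
Step-by-step check:
  run P1 (it waits on nothing); releases mu6
  P2 waits on mu6 — all released -> runs and releases mu2 and mu17
  P4 waits on mu6 — all released -> runs and releases mu20 and mu8
  P0 waits on mu17 — all released -> runs and releases mu1
  P5 waits on mu2 — all released -> runs and releases mu18 and mu9
  P3 waits on mu17 — all released -> runs and releases mu7 and mu4


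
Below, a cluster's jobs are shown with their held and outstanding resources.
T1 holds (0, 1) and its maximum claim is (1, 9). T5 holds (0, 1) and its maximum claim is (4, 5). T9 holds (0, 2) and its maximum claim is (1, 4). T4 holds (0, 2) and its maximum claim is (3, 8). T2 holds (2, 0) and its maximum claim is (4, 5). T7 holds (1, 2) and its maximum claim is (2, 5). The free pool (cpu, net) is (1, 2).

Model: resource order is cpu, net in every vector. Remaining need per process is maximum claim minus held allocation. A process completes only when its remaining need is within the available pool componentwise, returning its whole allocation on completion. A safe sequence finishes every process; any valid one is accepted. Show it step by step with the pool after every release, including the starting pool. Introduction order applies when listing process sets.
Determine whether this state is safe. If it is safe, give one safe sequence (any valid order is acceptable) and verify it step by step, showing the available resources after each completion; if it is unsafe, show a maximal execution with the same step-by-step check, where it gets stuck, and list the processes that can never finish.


The state is SAFE; one workable sequence: T9, T7, T2, T5, T4, T1.
Key observation: T9 marks the first exact bind of the order: its need (1, 2) fits the free (1, 2) with zero slack on a requested resource.
Step-by-step check:
  pool = (1, 2)
  T9 needs (1, 2) <= (1, 2) -> finishes; pool += (0, 2) = (1, 4)
  T7 needs (1, 3) <= (1, 4) -> finishes; pool += (1, 2) = (2, 6)
  T2 needs (2, 5) <= (2, 6) -> finishes; pool += (2, 0) = (4, 6)
  T5 needs (4, 4) <= (4, 6) -> finishes; pool += (0, 1) = (4, 7)
  T4 needs (3, 6) <= (4, 7) -> finishes; pool += (0, 2) = (4, 9)
  T1 needs (1, 8) <= (4, 9) -> finishes; pool += (0, 1) = (4, 10)


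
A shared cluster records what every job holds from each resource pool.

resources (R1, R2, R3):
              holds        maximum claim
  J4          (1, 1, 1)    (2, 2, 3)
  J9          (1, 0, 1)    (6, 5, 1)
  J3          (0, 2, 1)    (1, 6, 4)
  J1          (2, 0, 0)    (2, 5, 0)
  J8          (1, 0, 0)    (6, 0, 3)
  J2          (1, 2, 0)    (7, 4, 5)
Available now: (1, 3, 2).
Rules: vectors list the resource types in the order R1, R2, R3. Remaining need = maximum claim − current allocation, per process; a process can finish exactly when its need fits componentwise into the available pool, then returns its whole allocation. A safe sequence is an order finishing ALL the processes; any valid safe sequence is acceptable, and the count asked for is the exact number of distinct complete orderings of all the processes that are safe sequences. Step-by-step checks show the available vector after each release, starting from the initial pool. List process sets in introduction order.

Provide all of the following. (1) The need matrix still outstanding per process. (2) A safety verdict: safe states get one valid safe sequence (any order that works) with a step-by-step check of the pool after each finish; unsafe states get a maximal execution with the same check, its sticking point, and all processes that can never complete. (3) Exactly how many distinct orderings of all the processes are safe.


(1) Need matrix, components ordered R1, R2, R3:
  J4: (1, 1, 2)
  J9: (5, 5, 0)
  J3: (1, 4, 3)
  J1: (0, 5, 0)
  J8: (5, 0, 3)
  J2: (6, 2, 5)
(2) UNSAFE — no complete ordering exists.
Key observation: the wall is R1: completing J4, J3, J1 brings the pool only to (4, 6, 4), and all the rest need more.
Going as far as possible: J4, J3, J1; after that, nothing fits. Step-by-step check:
  pool = (1, 3, 2)
  J4 needs (1, 1, 2) <= (1, 3, 2) -> finishes; pool += (1, 1, 1) = (2, 4, 3)
  J3 needs (1, 4, 3) <= (2, 4, 3) -> finishes; pool += (0, 2, 1) = (2, 6, 4)
  J1 needs (0, 5, 0) <= (2, 6, 4) -> finishes; pool += (2, 0, 0) = (4, 6, 4)
  J9 cannot run: need (5, 5, 0) vs free (4, 6, 4) (insufficient R1)
  J8 cannot run: need (5, 0, 3) vs free (4, 6, 4) (insufficient R1)
  J2 cannot run: need (6, 2, 5) vs free (4, 6, 4) (insufficient R1 and R3)
Processes that can never finish: J9, J8 and J2.
(3) Exactly 0 of the possible complete orderings are safe sequences.


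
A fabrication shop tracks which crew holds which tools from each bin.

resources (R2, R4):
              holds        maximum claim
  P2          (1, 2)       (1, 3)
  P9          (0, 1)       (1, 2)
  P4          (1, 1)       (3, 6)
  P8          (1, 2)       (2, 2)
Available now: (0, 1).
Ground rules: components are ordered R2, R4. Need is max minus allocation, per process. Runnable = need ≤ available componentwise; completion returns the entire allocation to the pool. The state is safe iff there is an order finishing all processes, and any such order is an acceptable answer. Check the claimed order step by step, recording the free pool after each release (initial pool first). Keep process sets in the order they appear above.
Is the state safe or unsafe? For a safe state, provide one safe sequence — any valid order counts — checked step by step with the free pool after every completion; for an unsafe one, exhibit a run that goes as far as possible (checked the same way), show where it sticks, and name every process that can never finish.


SAFE — a valid safe sequence is P2, P9, P8, P4.
Key observation: P2 marks the first exact bind of the order: its need (0, 1) fits the free (0, 1) with zero slack on a requested resource.
Step-by-step check:
  pool = (0, 1)
  P2 needs (0, 1) <= (0, 1) -> finishes; pool += (1, 2) = (1, 3)
  P9 needs (1, 1) <= (1, 3) -> finishes; pool += (0, 1) = (1, 4)
  P8 needs (1, 0) <= (1, 4) -> finishes; pool += (1, 2) = (2, 6)
  P4 needs (2, 5) <= (2, 6) -> finishes; pool += (1, 1) = (3, 7)


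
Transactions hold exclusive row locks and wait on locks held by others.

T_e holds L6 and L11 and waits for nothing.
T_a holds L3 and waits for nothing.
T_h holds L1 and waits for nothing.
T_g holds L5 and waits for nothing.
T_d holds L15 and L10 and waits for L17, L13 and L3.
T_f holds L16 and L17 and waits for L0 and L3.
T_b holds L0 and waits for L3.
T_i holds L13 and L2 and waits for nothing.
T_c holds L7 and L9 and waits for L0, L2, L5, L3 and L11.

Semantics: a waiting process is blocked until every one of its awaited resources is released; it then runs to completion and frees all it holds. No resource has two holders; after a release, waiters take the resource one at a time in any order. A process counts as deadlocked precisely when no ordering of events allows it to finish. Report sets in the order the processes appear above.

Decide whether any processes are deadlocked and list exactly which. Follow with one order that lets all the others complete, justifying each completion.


No process is deadlocked.
Key observation: although several processes wait, no cycle exists — each chain bottoms out at a free runner.
One completion order for the rest: T_a, T_e, T_h, T_b, T_f, T_i, T_g, T_d, T_c.
Check, step by step:
  run T_a (it waits on nothing); releases L3
  run T_e (it waits on nothing); releases L6 and L11
  run T_h (it waits on nothing); releases L1
  T_b: everything it awaited (L3) is free; runs, freeing L0
  T_f: everything it awaited (L0 and L3) is free; runs, freeing L16 and L17
  run T_i (it waits on nothing); releases L13 and L2
  run T_g (it waits on nothing); releases L5
  T_d: everything it awaited (L17, L13 and L3) is free; runs, freeing L15 and L10
  T_c: everything it awaited (L0, L2, L5, L3 and L11) is free; runs, freeing L7 and L9


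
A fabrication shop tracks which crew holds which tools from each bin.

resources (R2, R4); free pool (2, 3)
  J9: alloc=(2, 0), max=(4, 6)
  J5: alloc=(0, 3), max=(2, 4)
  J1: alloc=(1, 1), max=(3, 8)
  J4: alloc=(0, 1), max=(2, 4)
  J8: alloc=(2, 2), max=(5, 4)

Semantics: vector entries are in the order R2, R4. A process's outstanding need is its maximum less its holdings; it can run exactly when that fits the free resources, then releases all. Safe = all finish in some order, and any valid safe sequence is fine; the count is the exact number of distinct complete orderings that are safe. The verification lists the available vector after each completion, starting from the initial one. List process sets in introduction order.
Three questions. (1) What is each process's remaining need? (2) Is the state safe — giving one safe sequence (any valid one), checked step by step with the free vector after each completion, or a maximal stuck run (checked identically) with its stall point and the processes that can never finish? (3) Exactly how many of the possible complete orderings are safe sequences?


(1) Outstanding need per process (order R2, R4):
  J9: (2, 6)
  J5: (2, 1)
  J1: (2, 7)
  J4: (2, 3)
  J8: (3, 2)
(2) SAFE — a valid safe sequence is J5, J9, J4, J8, J1.
Key observation: the order's first zero-slack moment is J5 ((2, 1) needed, (2, 3) free — a requested resource with nothing to spare).
Walking it through:
  pool = (2, 3)
  J5: need (2, 1) fits (2, 3); releases (0, 3), pool now (2, 6)
  J9: need (2, 6) fits (2, 6); releases (2, 0), pool now (4, 6)
  J4: need (2, 3) fits (4, 6); releases (0, 1), pool now (4, 7)
  J8: need (3, 2) fits (4, 7); releases (2, 2), pool now (6, 9)
  J1: need (2, 7) fits (6, 9); releases (1, 1), pool now (7, 10)
(3) The exact count: 12 of the possible complete orderings are safe sequences.


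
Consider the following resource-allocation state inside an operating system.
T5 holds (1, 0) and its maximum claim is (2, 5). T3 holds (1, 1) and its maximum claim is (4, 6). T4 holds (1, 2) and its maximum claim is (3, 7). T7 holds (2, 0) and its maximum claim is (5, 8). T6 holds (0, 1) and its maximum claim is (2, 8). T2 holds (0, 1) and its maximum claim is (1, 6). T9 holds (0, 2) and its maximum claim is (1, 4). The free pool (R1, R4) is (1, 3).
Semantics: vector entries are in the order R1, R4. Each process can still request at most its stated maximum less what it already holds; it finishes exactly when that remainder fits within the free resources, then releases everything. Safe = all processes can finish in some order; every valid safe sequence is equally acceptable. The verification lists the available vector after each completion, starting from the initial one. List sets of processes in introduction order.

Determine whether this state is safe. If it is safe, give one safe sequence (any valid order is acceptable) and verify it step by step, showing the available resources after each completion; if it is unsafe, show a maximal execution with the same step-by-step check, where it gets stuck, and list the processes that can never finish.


SAFE — a valid safe sequence is T9, T5, T2, T4, T6, T7, T3.
Key observation: T9 marks the first exact bind of the order: its need (1, 2) fits the free (1, 3) with zero slack on a requested resource.
Check, step by step:
  pool = (1, 3)
  run T9 (needs (1, 2), free (1, 3)); after release of (0, 2) the pool is (1, 5)
  run T5 (needs (1, 5), free (1, 5)); after release of (1, 0) the pool is (2, 5)
  run T2 (needs (1, 5), free (2, 5)); after release of (0, 1) the pool is (2, 6)
  run T4 (needs (2, 5), free (2, 6)); after release of (1, 2) the pool is (3, 8)
  run T6 (needs (2, 7), free (3, 8)); after release of (0, 1) the pool is (3, 9)
  run T7 (needs (3, 8), free (3, 9)); after release of (2, 0) the pool is (5, 9)
  run T3 (needs (3, 5), free (5, 9)); after release of (1, 1) the pool is (6, 10)


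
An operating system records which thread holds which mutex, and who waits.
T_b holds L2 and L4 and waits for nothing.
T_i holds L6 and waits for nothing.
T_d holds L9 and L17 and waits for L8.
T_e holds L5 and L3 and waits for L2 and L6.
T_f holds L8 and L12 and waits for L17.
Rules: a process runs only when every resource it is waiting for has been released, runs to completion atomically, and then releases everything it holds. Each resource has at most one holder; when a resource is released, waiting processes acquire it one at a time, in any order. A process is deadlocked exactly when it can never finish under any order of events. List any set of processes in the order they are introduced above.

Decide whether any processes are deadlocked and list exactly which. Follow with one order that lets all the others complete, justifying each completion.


The deadlocked set is T_d and T_f.
Key observation: the wait chain closes on itself along T_d -> T_f -> T_d; no other process is dragged down with it.
A valid finishing order for the others: T_b, T_i, T_e.
Step-by-step check:
  T_b waits on nothing -> runs at once and releases L2 and L4
  T_i waits on nothing -> runs at once and releases L6
  run T_e (all its waits — L2 and L6 — are resolved); releases L5 and L3


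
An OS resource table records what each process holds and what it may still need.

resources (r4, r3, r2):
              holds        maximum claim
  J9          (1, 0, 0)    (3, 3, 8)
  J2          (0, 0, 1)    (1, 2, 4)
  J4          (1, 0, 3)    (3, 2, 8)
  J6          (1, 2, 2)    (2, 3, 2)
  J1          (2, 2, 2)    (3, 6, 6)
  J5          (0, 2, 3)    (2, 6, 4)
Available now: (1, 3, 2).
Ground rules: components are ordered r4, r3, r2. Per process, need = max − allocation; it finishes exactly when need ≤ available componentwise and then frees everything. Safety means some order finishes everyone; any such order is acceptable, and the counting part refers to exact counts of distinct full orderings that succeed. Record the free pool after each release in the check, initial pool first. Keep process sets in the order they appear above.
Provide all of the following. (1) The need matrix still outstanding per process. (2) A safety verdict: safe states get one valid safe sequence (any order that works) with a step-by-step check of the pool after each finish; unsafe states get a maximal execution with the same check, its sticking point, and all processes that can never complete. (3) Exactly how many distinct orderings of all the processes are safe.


(1) Remaining need (order r4, r3, r2):
  J9: (2, 3, 8)
  J2: (1, 2, 3)
  J4: (2, 2, 5)
  J6: (1, 1, 0)
  J1: (1, 4, 4)
  J5: (2, 4, 1)
(2) SAFE, for example via the order J6, J5, J2, J1, J9, J4.
Key observation: J6 marks the first exact bind of the order: its need (1, 1, 0) fits the free (1, 3, 2) with zero slack on a requested resource.
Check, step by step:
  pool = (1, 3, 2)
  J6 needs (1, 1, 0) <= (1, 3, 2) -> finishes; pool += (1, 2, 2) = (2, 5, 4)
  J5 needs (2, 4, 1) <= (2, 5, 4) -> finishes; pool += (0, 2, 3) = (2, 7, 7)
  J2 needs (1, 2, 3) <= (2, 7, 7) -> finishes; pool += (0, 0, 1) = (2, 7, 8)
  J1 needs (1, 4, 4) <= (2, 7, 8) -> finishes; pool += (2, 2, 2) = (4, 9, 10)
  J9 needs (2, 3, 8) <= (4, 9, 10) -> finishes; pool += (1, 0, 0) = (5, 9, 10)
  J4 needs (2, 2, 5) <= (5, 9, 10) -> finishes; pool += (1, 0, 3) = (6, 9, 13)
(3) Precisely 50 of the possible complete orderings are safe sequences.


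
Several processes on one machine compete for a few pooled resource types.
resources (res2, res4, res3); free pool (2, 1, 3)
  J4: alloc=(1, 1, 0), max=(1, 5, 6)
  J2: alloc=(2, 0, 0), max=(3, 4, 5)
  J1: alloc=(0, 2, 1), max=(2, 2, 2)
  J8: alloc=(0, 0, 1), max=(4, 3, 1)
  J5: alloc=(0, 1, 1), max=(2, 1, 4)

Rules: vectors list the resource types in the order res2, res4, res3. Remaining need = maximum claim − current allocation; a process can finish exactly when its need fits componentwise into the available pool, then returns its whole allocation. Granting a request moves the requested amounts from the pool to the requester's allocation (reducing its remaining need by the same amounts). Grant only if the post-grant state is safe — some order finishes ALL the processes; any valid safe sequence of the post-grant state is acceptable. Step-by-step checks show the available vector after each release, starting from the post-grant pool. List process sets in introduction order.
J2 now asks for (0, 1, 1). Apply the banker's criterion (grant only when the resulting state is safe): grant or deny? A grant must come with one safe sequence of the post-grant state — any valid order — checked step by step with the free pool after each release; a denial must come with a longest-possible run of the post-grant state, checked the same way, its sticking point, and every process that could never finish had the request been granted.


GRANT: granting preserves safety; a valid post-grant sequence is J1, J5, J2, J8, J4.
Key observation: the grant leaves (2, 0, 2) free — enough for J1, whose release restarts the cascade.
Verifying the post-grant state step by step:
  pool = (2, 0, 2)
  run J1 (needs (2, 0, 1), free (2, 0, 2)); after release of (0, 2, 1) the pool is (2, 2, 3)
  run J5 (needs (2, 0, 3), free (2, 2, 3)); after release of (0, 1, 1) the pool is (2, 3, 4)
  run J2 (needs (1, 3, 4), free (2, 3, 4)); after release of (2, 1, 1) the pool is (4, 4, 5)
  run J8 (needs (4, 3, 0), free (4, 4, 5)); after release of (0, 0, 1) the pool is (4, 4, 6)
  run J4 (needs (0, 4, 6), free (4, 4, 6)); after release of (1, 1, 0) the pool is (5, 5, 6)


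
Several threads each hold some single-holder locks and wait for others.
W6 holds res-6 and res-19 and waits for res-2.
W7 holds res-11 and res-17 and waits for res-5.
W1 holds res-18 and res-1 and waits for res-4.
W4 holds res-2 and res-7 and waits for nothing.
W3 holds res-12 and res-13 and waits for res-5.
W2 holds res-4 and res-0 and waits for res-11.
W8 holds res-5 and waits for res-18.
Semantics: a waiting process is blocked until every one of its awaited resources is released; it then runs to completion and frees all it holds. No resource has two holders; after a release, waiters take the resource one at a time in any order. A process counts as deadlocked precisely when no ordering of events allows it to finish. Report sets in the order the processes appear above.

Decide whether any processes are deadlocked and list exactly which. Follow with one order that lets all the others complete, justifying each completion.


Deadlocked: W7, W1, W3, W2 and W8.
Key observation: the waits loop around W7 -> W8 -> W1 -> W2 -> W7 with no way out; W3 waits into the deadlock from upstream.
A valid finishing order for the others: W4, W6.
Step-by-step check:
  W4: no waits; runs immediately, freeing res-2 and res-7
  W6: everything it awaited (res-2) is free; runs, freeing res-6 and res-19


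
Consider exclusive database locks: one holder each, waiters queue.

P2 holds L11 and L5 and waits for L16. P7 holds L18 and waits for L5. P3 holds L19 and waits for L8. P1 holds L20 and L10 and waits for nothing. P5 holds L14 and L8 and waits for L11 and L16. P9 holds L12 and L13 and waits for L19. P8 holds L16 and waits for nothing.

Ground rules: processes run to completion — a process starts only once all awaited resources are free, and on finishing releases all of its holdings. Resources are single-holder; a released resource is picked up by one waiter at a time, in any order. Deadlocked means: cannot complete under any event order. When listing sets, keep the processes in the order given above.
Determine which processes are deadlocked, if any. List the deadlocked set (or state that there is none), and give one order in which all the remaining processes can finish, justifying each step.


Nothing here is deadlocked.
Key observation: all waits point, directly or indirectly, at processes that can finish, so nothing is permanently blocked.
One completion order for the rest: P8, P2, P5, P3, P1, P7, P9.
Walking it through:
  P8 waits on nothing -> runs at once and releases L16
  run P2 (all its waits — L16 — are resolved); releases L11 and L5
  run P5 (all its waits — L11 and L16 — are resolved); releases L14 and L8
  run P3 (all its waits — L8 — are resolved); releases L19
  P1 waits on nothing -> runs at once and releases L20 and L10
  run P7 (all its waits — L5 — are resolved); releases L18
  run P9 (all its waits — L19 — are resolved); releases L12 and L13


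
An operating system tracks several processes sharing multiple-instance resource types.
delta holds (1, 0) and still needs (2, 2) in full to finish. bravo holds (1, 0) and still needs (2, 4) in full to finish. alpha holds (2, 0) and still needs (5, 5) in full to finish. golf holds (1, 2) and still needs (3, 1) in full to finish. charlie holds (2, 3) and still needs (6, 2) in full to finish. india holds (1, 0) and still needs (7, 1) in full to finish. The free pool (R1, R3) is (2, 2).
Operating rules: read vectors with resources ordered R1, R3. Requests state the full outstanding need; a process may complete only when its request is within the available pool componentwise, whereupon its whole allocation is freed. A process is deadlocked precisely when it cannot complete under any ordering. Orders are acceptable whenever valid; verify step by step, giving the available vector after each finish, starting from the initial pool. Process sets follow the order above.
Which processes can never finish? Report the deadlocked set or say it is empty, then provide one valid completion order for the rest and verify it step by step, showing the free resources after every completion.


The deadlocked set is alpha, charlie and india.
Key observation: after delta, golf, bravo the pool peaks at (5, 4), and each blocked process is short somewhere: alpha on R3; charlie on R1; india on R1.
One completion order for the rest: delta, golf, bravo. Walking it through:
  pool = (2, 2)
  delta: need (2, 2) fits (2, 2); releases (1, 0), pool now (3, 2)
  golf: need (3, 1) fits (3, 2); releases (1, 2), pool now (4, 4)
  bravo: need (2, 4) fits (4, 4); releases (1, 0), pool now (5, 4)
None of the blocked processes ever fits:
  alpha cannot run: need (5, 5) vs free (5, 4) (insufficient R3)
  charlie cannot run: need (6, 2) vs free (5, 4) (insufficient R1)
  india cannot run: need (7, 1) vs free (5, 4) (insufficient R1)


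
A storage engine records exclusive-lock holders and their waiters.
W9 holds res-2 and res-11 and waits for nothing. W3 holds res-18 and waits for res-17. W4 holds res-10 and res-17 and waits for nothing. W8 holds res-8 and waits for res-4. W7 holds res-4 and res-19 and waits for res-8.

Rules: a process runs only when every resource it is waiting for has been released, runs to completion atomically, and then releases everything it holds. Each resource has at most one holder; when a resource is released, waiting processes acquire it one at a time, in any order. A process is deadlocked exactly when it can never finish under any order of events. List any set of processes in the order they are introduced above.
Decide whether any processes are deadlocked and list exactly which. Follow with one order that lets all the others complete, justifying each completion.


Deadlocked set: W8 and W7.
Key observation: the cycle W8 -> W7 -> W8 can never break — each member waits on the next; no other process is dragged down with it.
A valid finishing order for the others: W9, W4, W3.
Verifying each step:
  run W9 (it waits on nothing); releases res-2 and res-11
  run W4 (it waits on nothing); releases res-10 and res-17
  W3 waits on res-17 — all released -> runs and releases res-18


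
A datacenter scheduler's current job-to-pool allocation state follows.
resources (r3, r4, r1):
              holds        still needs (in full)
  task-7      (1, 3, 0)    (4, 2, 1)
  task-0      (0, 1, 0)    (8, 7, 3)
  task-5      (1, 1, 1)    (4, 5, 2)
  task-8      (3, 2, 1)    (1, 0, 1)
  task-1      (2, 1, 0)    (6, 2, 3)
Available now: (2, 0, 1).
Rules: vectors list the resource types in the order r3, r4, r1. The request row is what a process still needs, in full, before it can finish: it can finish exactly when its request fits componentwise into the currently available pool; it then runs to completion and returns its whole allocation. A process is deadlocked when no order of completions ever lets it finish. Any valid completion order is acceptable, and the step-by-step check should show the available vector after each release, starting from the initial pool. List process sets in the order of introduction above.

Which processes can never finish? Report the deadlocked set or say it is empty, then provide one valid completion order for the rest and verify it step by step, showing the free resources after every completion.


The deadlocked set is empty.
Key observation: the pool covers task-8 at once, and every later process fits after earlier releases.
A valid finishing order for the others: task-8, task-7, task-5, task-1, task-0. Walking it through:
  pool = (2, 0, 1)
  run task-8 (needs (1, 0, 1), free (2, 0, 1)); after release of (3, 2, 1) the pool is (5, 2, 2)
  run task-7 (needs (4, 2, 1), free (5, 2, 2)); after release of (1, 3, 0) the pool is (6, 5, 2)
  run task-5 (needs (4, 5, 2), free (6, 5, 2)); after release of (1, 1, 1) the pool is (7, 6, 3)
  run task-1 (needs (6, 2, 3), free (7, 6, 3)); after release of (2, 1, 0) the pool is (9, 7, 3)
  run task-0 (needs (8, 7, 3), free (9, 7, 3)); after release of (0, 1, 0) the pool is (9, 8, 3)


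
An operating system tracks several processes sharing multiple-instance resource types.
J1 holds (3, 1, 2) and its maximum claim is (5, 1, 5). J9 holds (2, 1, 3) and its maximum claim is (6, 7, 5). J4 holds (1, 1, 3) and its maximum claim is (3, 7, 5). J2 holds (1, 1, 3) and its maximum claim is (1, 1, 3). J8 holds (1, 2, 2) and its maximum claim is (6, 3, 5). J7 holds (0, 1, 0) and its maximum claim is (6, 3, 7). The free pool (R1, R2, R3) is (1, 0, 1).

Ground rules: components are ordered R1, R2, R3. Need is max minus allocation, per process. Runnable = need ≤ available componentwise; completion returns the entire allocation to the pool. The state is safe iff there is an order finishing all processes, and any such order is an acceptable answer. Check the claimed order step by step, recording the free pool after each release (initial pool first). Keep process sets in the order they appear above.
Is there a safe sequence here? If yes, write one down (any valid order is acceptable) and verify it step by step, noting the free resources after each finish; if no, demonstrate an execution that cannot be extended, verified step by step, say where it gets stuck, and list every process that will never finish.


UNSAFE.
Key observation: once J2, J1, J8, J7 finish, the pool peaks at (6, 5, 8) — and every remaining process still needs more R2 than that.
The run J2, J1, J8, J7 cannot be extended any further. Step-by-step check:
  pool = (1, 0, 1)
  J2 needs (0, 0, 0) <= (1, 0, 1) -> finishes; pool += (1, 1, 3) = (2, 1, 4)
  J1 needs (2, 0, 3) <= (2, 1, 4) -> finishes; pool += (3, 1, 2) = (5, 2, 6)
  J8 needs (5, 1, 3) <= (5, 2, 6) -> finishes; pool += (1, 2, 2) = (6, 4, 8)
  J7 needs (6, 2, 7) <= (6, 4, 8) -> finishes; pool += (0, 1, 0) = (6, 5, 8)
  blocked: J9 wants (4, 6, 2), pool (6, 5, 8) — not enough R2
  blocked: J4 wants (2, 6, 2), pool (6, 5, 8) — not enough R2
Processes that can never finish: J9 and J4.


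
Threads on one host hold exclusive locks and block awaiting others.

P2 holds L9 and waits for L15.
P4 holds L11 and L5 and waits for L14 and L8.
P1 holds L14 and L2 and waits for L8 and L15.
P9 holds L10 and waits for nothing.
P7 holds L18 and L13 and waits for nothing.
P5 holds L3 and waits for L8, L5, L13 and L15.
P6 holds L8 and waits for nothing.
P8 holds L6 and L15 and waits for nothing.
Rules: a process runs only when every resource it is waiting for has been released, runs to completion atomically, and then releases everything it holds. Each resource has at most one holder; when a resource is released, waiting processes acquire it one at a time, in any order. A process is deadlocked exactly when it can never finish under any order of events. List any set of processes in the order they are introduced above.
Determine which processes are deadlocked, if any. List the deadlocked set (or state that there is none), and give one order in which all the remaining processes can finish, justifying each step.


No process is deadlocked.
Key observation: the wait relation is loop-free; peeling off processes with no waits unwinds the whole state.
One completion order for the rest: P6, P8, P7, P1, P4, P2, P9, P5.
Step-by-step check:
  P6: no waits; runs immediately, freeing L8
  P8: no waits; runs immediately, freeing L6 and L15
  P7: no waits; runs immediately, freeing L18 and L13
  P1 waits on L8 and L15 — all released -> runs and releases L14 and L2
  P4 waits on L14 and L8 — all released -> runs and releases L11 and L5
  P2 waits on L15 — all released -> runs and releases L9
  P9: no waits; runs immediately, freeing L10
  P5 waits on L8, L5, L13 and L15 — all released -> runs and releases L3


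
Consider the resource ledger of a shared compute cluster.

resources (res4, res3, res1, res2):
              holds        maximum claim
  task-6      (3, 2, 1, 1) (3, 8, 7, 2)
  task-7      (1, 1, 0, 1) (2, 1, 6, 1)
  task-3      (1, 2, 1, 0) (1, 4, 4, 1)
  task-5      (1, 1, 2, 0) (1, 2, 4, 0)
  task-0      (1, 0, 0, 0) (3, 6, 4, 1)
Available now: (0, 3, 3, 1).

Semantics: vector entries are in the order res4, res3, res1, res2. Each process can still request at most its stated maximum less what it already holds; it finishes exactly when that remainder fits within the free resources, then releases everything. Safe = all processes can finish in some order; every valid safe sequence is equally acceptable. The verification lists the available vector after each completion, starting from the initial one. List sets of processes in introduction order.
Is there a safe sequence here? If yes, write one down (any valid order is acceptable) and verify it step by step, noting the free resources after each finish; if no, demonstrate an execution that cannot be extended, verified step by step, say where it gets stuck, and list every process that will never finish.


SAFE, for example via the order task-5, task-3, task-0, task-6, task-7.
Key observation: the order's first zero-slack moment is task-3 ((0, 2, 3, 1) needed, (1, 4, 5, 1) free — a requested resource with nothing to spare).
Walking it through:
  pool = (0, 3, 3, 1)
  task-5: need (0, 1, 2, 0) fits (0, 3, 3, 1); releases (1, 1, 2, 0), pool now (1, 4, 5, 1)
  task-3: need (0, 2, 3, 1) fits (1, 4, 5, 1); releases (1, 2, 1, 0), pool now (2, 6, 6, 1)
  task-0: need (2, 6, 4, 1) fits (2, 6, 6, 1); releases (1, 0, 0, 0), pool now (3, 6, 6, 1)
  task-6: need (0, 6, 6, 1) fits (3, 6, 6, 1); releases (3, 2, 1, 1), pool now (6, 8, 7, 2)
  task-7: need (1, 0, 6, 0) fits (6, 8, 7, 2); releases (1, 1, 0, 1), pool now (7, 9, 7, 3)
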